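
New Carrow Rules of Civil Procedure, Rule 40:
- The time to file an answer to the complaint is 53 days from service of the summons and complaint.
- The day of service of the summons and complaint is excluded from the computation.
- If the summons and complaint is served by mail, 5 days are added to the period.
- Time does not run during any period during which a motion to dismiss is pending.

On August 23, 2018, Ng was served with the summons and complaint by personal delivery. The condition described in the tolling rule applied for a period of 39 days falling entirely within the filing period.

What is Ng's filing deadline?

November 23, 2018

53 days after August 23, 2018 is October 15, 2018.
Service was not by mail, so no mail extension applies.
Tolling adds 39 days: October 15, 2018 + 39 days = November 23, 2018.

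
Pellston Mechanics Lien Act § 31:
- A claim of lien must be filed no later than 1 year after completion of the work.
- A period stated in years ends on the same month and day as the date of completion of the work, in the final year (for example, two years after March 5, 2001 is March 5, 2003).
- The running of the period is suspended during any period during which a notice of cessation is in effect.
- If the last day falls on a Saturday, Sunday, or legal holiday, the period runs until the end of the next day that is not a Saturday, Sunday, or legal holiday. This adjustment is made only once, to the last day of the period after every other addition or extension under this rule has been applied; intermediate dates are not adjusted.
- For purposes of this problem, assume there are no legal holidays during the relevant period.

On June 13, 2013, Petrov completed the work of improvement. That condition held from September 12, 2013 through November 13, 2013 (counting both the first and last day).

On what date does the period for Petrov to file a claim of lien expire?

1 year after June 13, 2013 is June 13, 2014.
From September 12, 2013 through November 13, 2013 inclusive is 63 days; tolling adds 63 days: June 13, 2014 + 63 days = August 15, 2014.
August 15, 2014 is a Friday and not a legal holiday, so no extension applies.

August 15, 2014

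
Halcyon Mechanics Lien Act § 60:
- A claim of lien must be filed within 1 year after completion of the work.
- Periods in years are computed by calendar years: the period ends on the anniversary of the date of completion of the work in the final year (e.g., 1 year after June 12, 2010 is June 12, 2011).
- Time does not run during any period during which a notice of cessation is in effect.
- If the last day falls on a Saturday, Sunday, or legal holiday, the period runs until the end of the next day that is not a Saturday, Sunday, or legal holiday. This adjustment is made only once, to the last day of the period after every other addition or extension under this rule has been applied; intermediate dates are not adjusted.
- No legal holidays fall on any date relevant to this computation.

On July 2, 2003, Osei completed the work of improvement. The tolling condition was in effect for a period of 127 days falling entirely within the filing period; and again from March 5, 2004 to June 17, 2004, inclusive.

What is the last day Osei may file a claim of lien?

February 21, 2005

1 year after July 2, 2003 is July 2, 2004.
Tolling adds 127 days: July 2, 2004 + 127 days = November 6, 2004.
From March 5, 2004 through June 17, 2004 inclusive is 105 days; tolling adds 105 days: November 6, 2004 + 105 days = February 19, 2005.
February 19, 2005 is Saturday; February 20, 2005 is Sunday. The next qualifying day is February 21, 2005.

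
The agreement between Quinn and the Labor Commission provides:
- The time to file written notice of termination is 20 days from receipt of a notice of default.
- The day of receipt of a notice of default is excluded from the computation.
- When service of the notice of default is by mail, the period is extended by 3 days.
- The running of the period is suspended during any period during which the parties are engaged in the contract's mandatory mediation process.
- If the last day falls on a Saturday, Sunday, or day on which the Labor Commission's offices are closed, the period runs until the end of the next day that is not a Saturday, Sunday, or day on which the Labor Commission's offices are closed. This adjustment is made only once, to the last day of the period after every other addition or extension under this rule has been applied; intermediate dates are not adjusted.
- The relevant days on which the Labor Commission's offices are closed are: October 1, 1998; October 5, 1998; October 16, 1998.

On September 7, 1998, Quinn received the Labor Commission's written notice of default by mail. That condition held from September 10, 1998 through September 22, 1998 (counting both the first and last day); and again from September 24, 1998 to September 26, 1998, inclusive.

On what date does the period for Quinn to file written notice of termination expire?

20 days after September 7, 1998 is September 27, 1998.
Service was by mail, adding 3 days: September 27, 1998 + 3 days = September 30, 1998.
From September 10, 1998 through September 22, 1998 inclusive is 13 days; tolling adds 13 days: September 30, 1998 + 13 days = October 13, 1998.
From September 24, 1998 through September 26, 1998 inclusive is 3 days; tolling adds 3 days: October 13, 1998 + 3 days = October 16, 1998.
October 16, 1998 is a listed holiday; October 17, 1998 is Saturday; October 18, 1998 is Sunday. The next qualifying day is October 19, 1998.

October 19, 1998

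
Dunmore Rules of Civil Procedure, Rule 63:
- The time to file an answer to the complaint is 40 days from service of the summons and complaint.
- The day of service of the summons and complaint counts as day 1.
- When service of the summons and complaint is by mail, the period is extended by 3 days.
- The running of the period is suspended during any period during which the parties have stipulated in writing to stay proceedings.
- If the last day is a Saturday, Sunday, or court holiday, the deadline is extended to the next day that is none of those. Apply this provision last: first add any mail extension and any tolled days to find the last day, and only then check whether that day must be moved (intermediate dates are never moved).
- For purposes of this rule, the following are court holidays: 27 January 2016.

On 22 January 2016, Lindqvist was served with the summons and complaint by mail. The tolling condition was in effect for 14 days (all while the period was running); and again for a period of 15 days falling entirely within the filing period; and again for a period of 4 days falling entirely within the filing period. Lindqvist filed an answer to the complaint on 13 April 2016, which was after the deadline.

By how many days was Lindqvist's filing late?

Counting 22 January 2016 as day 1, day 40 is March 1, 2016.
Service was by mail, adding 3 days: March 1, 2016 + 3 days = March 4, 2016.
Tolling adds 14 days: March 4, 2016 + 14 days = March 18, 2016.
Tolling adds 15 days: March 18, 2016 + 15 days = April 2, 2016.
Tolling adds 4 days: April 2, 2016 + 4 days = April 6, 2016.
April 6, 2016 is a Wednesday and not a court holiday, so no extension applies.
The deadline is April 6, 2016; from April 6, 2016 to April 13, 2016 is 7 days.

7 days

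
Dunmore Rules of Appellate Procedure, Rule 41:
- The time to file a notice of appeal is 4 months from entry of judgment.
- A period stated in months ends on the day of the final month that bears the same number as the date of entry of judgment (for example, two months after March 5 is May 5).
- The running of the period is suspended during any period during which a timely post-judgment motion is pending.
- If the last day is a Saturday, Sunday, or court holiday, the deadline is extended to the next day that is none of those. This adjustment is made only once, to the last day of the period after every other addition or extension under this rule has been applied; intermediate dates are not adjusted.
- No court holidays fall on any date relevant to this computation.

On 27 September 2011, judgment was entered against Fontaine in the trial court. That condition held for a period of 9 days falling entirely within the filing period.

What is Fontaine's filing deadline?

February 6, 2012

4 months after 27 September 2011 is January 27, 2012.
Tolling adds 9 days: January 27, 2012 + 9 days = February 5, 2012.
February 5, 2012 is Sunday. The next qualifying day is February 6, 2012.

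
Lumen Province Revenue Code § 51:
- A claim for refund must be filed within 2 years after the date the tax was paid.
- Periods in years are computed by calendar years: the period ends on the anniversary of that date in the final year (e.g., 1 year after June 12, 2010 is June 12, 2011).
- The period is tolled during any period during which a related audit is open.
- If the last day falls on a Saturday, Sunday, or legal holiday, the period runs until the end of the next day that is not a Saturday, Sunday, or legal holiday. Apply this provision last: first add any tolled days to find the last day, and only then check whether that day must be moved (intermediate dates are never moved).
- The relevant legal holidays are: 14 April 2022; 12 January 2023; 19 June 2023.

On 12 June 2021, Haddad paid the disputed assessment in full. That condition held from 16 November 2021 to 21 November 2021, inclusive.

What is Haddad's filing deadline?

June 20, 2023

2 years after 12 June 2021 is June 12, 2023.
From November 16, 2021 through November 21, 2021 inclusive is 6 days; tolling adds 6 days: June 12, 2023 + 6 days = June 18, 2023.
June 18, 2023 is Sunday; June 19, 2023 is a listed holiday. The next qualifying day is June 20, 2023.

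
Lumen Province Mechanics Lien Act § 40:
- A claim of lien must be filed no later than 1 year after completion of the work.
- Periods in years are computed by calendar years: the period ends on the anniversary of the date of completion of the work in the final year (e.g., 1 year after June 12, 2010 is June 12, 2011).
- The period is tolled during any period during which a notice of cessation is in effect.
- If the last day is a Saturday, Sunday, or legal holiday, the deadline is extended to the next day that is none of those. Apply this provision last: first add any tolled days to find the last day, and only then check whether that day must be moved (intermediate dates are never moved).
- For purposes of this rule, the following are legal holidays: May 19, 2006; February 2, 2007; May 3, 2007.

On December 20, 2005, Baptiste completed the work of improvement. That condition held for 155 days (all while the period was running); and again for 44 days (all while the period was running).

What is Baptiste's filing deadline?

July 9, 2007

1 year after December 20, 2005 is December 20, 2006.
Tolling adds 155 days: December 20, 2006 + 155 days = May 24, 2007.
Tolling adds 44 days: May 24, 2007 + 44 days = July 7, 2007.
July 7, 2007 is Saturday; July 8, 2007 is Sunday. The next qualifying day is July 9, 2007.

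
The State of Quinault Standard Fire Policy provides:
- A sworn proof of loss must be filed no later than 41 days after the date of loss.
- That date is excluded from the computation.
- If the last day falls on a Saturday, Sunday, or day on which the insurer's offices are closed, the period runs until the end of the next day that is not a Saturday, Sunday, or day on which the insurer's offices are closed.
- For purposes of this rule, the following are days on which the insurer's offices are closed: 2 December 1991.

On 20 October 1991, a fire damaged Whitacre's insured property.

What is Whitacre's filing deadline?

41 days after 20 October 1991 is November 30, 1991.
November 30, 1991 is Saturday; December 1, 1991 is Sunday; December 2, 1991 is a listed holiday. The next qualifying day is December 3, 1991.

December 3, 1991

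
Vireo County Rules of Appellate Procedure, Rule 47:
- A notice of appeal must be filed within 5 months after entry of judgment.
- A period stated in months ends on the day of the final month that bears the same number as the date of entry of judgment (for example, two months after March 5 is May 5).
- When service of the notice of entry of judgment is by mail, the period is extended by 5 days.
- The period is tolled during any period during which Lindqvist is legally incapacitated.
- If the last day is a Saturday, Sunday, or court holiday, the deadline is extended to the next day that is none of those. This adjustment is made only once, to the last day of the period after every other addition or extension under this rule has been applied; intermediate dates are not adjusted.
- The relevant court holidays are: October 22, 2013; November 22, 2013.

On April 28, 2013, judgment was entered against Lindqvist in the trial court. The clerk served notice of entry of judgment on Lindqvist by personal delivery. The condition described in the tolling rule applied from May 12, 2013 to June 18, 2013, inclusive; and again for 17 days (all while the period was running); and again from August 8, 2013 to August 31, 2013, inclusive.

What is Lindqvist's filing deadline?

December 16, 2013

5 months after April 28, 2013 is September 28, 2013.
Service was not by mail, so no mail extension applies.
From May 12, 2013 through June 18, 2013 inclusive is 38 days; tolling adds 38 days: September 28, 2013 + 38 days = November 5, 2013.
Tolling adds 17 days: November 5, 2013 + 17 days = November 22, 2013.
From August 8, 2013 through August 31, 2013 inclusive is 24 days; tolling adds 24 days: November 22, 2013 + 24 days = December 16, 2013.
December 16, 2013 is a Monday and not a court holiday, so no extension applies.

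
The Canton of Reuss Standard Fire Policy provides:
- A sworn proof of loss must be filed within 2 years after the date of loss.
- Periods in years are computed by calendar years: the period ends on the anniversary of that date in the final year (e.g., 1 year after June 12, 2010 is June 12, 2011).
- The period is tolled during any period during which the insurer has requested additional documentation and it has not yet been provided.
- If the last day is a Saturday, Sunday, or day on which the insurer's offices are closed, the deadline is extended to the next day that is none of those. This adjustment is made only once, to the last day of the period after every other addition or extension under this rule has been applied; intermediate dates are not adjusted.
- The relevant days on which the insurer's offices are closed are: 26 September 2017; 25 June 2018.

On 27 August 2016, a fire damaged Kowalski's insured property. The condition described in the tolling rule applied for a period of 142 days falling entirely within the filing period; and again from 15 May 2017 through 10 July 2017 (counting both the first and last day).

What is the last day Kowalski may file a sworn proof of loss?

March 14, 2019

2 years after 27 August 2016 is August 27, 2018.
Tolling adds 142 days: August 27, 2018 + 142 days = January 16, 2019.
From May 15, 2017 through July 10, 2017 inclusive is 57 days; tolling adds 57 days: January 16, 2019 + 57 days = March 14, 2019.
March 14, 2019 is a Thursday and not a day on which the insurer's offices are closed, so no extension applies.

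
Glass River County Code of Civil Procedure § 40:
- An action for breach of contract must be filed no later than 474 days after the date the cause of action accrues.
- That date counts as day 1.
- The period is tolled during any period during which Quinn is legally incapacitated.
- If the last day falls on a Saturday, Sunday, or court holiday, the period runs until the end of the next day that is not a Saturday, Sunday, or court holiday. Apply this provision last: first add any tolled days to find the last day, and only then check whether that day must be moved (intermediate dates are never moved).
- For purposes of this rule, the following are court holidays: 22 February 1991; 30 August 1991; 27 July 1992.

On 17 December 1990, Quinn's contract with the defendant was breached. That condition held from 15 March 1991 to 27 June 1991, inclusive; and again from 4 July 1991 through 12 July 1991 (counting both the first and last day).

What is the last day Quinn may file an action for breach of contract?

Counting 17 December 1990 as day 1, day 474 is April 3, 1992.
From March 15, 1991 through June 27, 1991 inclusive is 105 days; tolling adds 105 days: April 3, 1992 + 105 days = July 17, 1992.
From July 4, 1991 through July 12, 1991 inclusive is 9 days; tolling adds 9 days: July 17, 1992 + 9 days = July 26, 1992.
July 26, 1992 is Sunday; July 27, 1992 is a listed holiday. The next qualifying day is July 28, 1992.

July 28, 1992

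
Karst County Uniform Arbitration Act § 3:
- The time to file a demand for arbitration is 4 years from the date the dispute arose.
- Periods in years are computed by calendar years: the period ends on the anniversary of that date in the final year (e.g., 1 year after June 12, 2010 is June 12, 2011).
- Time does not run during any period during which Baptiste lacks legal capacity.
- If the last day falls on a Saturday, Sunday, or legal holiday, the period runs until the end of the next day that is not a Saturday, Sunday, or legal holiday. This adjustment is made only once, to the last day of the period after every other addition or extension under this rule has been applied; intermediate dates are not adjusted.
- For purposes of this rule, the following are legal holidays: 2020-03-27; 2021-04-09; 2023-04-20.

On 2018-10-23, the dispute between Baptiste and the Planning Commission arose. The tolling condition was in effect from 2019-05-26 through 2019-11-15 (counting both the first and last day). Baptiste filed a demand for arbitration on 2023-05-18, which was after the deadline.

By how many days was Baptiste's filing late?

31 days

4 years after 2018-10-23 is October 23, 2022.
From May 26, 2019 through November 15, 2019 inclusive is 174 days; tolling adds 174 days: October 23, 2022 + 174 days = April 15, 2023.
April 15, 2023 is Saturday; April 16, 2023 is Sunday. The next qualifying day is April 17, 2023.
The deadline is April 17, 2023; from April 17, 2023 to May 18, 2023 is 31 days.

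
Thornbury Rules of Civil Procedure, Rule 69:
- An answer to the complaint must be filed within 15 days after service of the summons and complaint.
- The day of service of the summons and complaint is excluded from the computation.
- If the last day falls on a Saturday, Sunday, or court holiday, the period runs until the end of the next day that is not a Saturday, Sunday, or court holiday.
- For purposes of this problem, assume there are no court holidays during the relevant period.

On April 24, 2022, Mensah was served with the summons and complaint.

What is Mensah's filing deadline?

15 days after April 24, 2022 is May 9, 2022.
May 9, 2022 is a Monday and not a court holiday, so no extension applies.

May 9, 2022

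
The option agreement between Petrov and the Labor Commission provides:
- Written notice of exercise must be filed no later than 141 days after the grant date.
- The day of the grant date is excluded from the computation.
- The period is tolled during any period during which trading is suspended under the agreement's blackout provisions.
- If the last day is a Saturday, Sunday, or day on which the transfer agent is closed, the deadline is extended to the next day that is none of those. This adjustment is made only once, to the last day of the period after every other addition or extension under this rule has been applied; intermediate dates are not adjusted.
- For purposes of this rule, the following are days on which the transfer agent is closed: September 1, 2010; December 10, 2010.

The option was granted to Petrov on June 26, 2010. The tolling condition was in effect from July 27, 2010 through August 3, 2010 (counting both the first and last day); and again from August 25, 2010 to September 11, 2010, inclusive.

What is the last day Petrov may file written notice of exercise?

December 13, 2010

141 days after June 26, 2010 is November 14, 2010.
From July 27, 2010 through August 3, 2010 inclusive is 8 days; tolling adds 8 days: November 14, 2010 + 8 days = November 22, 2010.
From August 25, 2010 through September 11, 2010 inclusive is 18 days; tolling adds 18 days: November 22, 2010 + 18 days = December 10, 2010.
December 10, 2010 is a listed holiday; December 11, 2010 is Saturday; December 12, 2010 is Sunday. The next qualifying day is December 13, 2010.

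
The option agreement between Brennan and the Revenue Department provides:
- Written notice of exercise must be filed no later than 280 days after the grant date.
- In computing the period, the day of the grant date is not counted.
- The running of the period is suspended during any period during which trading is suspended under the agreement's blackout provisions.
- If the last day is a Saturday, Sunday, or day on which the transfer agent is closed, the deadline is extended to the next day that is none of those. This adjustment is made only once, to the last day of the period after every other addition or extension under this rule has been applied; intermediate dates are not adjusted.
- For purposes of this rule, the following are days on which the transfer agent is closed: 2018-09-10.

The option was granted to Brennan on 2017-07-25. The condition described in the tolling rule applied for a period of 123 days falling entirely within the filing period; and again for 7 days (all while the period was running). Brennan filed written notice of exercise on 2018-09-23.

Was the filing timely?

No

280 days after 2017-07-25 is May 1, 2018.
Tolling adds 123 days: May 1, 2018 + 123 days = September 1, 2018.
Tolling adds 7 days: September 1, 2018 + 7 days = September 8, 2018.
September 8, 2018 is Saturday; September 9, 2018 is Sunday; September 10, 2018 is a listed holiday. The next qualifying day is September 11, 2018.
The deadline is September 11, 2018; the filing on September 23, 2018 is after that date.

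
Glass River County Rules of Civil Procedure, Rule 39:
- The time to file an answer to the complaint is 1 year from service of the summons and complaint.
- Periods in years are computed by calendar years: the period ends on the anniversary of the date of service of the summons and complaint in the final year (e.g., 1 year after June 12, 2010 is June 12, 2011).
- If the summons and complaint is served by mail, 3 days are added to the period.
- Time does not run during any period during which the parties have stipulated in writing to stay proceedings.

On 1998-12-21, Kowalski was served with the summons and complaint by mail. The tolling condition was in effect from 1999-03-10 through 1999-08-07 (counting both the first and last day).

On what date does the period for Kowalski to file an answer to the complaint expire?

May 23, 2000

1 year after 1998-12-21 is December 21, 1999.
Service was by mail, adding 3 days: December 21, 1999 + 3 days = December 24, 1999.
From March 10, 1999 through August 7, 1999 inclusive is 151 days; tolling adds 151 days: December 24, 1999 + 151 days = May 23, 2000.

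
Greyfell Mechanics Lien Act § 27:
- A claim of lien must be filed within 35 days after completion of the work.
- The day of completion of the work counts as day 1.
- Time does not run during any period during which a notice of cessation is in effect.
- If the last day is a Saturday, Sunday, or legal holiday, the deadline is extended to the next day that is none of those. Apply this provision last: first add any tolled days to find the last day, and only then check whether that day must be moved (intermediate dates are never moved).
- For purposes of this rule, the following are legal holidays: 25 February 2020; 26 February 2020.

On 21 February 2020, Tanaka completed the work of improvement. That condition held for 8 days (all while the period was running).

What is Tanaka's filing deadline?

Counting 21 February 2020 as day 1, day 35 is March 26, 2020.
Tolling adds 8 days: March 26, 2020 + 8 days = April 3, 2020.
April 3, 2020 is a Friday and not a legal holiday, so no extension applies.

April 3, 2020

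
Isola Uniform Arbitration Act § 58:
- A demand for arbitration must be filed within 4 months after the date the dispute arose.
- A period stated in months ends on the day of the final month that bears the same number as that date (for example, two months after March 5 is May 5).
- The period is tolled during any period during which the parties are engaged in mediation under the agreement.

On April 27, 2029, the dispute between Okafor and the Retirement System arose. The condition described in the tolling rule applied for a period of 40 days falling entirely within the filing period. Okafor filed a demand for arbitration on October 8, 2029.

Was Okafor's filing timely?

4 months after April 27, 2029 is August 27, 2029.
Tolling adds 40 days: August 27, 2029 + 40 days = October 6, 2029.
The deadline is October 6, 2029; the filing on October 8, 2029 is after that date.

No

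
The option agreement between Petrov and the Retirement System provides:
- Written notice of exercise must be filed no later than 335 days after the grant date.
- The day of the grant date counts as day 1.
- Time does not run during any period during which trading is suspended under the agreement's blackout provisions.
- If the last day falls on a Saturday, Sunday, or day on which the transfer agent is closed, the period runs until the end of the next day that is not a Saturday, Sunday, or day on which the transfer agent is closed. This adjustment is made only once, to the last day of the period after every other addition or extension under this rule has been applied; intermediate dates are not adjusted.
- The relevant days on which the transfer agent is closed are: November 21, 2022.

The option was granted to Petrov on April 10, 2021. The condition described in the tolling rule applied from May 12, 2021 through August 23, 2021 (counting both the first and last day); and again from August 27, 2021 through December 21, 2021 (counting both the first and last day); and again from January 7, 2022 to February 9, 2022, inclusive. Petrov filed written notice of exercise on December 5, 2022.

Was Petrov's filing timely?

Counting April 10, 2021 as day 1, day 335 is March 10, 2022.
From May 12, 2021 through August 23, 2021 inclusive is 104 days; tolling adds 104 days: March 10, 2022 + 104 days = June 22, 2022.
From August 27, 2021 through December 21, 2021 inclusive is 117 days; tolling adds 117 days: June 22, 2022 + 117 days = October 17, 2022.
From January 7, 2022 through February 9, 2022 inclusive is 34 days; tolling adds 34 days: October 17, 2022 + 34 days = November 20, 2022.
November 20, 2022 is Sunday; November 21, 2022 is a listed holiday. The next qualifying day is November 22, 2022.
The deadline is November 22, 2022; the filing on December 5, 2022 is after that date.

No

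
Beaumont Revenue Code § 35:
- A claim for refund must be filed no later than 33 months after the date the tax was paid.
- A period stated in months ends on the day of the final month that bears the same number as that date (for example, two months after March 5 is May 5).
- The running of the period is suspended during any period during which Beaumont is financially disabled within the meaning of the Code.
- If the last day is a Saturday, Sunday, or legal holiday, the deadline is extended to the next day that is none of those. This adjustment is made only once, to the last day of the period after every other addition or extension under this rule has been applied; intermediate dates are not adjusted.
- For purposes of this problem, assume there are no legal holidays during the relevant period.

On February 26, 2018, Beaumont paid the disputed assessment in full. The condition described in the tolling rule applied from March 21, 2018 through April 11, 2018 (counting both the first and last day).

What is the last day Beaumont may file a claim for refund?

December 18, 2020

33 months after February 26, 2018 is November 26, 2020.
From March 21, 2018 through April 11, 2018 inclusive is 22 days; tolling adds 22 days: November 26, 2020 + 22 days = December 18, 2020.
December 18, 2020 is a Friday and not a legal holiday, so no extension applies.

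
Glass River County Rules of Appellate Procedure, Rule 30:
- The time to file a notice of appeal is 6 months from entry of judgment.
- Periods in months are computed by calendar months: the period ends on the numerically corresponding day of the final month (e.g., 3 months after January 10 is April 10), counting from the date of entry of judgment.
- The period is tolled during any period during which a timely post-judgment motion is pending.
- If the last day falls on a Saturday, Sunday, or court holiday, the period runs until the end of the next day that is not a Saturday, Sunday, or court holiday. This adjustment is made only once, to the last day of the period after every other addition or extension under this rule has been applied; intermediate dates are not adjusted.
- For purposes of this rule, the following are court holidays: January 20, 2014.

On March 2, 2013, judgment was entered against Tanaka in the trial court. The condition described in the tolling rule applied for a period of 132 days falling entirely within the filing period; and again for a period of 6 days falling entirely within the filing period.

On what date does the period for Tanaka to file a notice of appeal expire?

6 months after March 2, 2013 is September 2, 2013.
Tolling adds 132 days: September 2, 2013 + 132 days = January 12, 2014.
Tolling adds 6 days: January 12, 2014 + 6 days = January 18, 2014.
January 18, 2014 is Saturday; January 19, 2014 is Sunday; January 20, 2014 is a listed holiday. The next qualifying day is January 21, 2014.

January 21, 2014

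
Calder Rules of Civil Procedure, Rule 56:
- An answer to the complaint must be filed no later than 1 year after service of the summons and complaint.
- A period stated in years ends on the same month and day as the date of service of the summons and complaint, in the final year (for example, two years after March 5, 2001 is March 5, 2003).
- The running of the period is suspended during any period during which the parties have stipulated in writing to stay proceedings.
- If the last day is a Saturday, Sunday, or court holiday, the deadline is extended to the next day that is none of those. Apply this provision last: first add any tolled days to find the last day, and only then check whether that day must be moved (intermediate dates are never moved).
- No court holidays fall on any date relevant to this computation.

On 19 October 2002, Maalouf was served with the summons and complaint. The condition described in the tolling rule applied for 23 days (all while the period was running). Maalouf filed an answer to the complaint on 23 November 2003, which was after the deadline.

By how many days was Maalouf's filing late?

1 year after 19 October 2002 is October 19, 2003.
Tolling adds 23 days: October 19, 2003 + 23 days = November 11, 2003.
November 11, 2003 is a Tuesday and not a court holiday, so no extension applies.
The deadline is November 11, 2003; from November 11, 2003 to November 23, 2003 is 12 days.

12 days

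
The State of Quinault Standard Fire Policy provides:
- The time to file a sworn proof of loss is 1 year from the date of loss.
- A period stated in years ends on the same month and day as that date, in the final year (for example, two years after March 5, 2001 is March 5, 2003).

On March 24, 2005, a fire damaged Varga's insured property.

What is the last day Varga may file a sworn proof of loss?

March 24, 2006

1 year after March 24, 2005 is March 24, 2006.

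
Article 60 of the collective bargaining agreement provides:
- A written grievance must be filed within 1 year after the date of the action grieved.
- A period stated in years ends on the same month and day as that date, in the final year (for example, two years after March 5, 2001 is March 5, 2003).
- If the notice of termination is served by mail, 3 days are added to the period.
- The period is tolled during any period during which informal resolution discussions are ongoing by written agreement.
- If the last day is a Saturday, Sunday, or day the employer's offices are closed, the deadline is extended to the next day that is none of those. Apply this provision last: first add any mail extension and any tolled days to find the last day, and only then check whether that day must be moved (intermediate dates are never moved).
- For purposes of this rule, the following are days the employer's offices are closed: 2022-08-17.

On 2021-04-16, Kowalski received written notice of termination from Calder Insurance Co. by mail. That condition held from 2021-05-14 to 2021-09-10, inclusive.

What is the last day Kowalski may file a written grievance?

1 year after 2021-04-16 is April 16, 2022.
Service was by mail, adding 3 days: April 16, 2022 + 3 days = April 19, 2022.
From May 14, 2021 through September 10, 2021 inclusive is 120 days; tolling adds 120 days: April 19, 2022 + 120 days = August 17, 2022.
August 17, 2022 is a listed holiday. The next qualifying day is August 18, 2022.

August 18, 2022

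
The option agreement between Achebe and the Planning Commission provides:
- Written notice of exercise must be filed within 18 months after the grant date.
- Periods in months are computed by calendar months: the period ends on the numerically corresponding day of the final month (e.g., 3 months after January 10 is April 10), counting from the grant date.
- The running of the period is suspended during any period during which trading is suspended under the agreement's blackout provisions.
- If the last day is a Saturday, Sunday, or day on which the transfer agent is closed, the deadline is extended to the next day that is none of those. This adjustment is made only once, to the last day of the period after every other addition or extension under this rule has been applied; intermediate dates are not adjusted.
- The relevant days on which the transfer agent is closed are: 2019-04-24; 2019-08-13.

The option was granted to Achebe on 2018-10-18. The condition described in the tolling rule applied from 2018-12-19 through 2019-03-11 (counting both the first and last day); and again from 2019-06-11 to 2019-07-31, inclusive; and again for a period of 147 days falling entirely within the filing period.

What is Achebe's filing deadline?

January 25, 2021

18 months after 2018-10-18 is April 18, 2020.
From December 19, 2018 through March 11, 2019 inclusive is 83 days; tolling adds 83 days: April 18, 2020 + 83 days = July 10, 2020.
From June 11, 2019 through July 31, 2019 inclusive is 51 days; tolling adds 51 days: July 10, 2020 + 51 days = August 30, 2020.
Tolling adds 147 days: August 30, 2020 + 147 days = January 24, 2021.
January 24, 2021 is Sunday. The next qualifying day is January 25, 2021.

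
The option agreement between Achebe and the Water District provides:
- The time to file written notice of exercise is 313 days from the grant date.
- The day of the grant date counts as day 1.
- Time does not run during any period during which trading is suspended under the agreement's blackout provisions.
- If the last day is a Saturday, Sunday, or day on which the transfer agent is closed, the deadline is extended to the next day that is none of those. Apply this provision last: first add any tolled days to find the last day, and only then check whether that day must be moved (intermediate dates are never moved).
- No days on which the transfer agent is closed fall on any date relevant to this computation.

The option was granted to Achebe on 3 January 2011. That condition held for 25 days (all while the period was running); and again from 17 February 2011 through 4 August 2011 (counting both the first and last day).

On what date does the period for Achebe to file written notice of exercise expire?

May 23, 2012

Counting 3 January 2011 as day 1, day 313 is November 11, 2011.
Tolling adds 25 days: November 11, 2011 + 25 days = December 6, 2011.
From February 17, 2011 through August 4, 2011 inclusive is 169 days; tolling adds 169 days: December 6, 2011 + 169 days = May 23, 2012.
May 23, 2012 is a Wednesday and not a day on which the transfer agent is closed, so no extension applies.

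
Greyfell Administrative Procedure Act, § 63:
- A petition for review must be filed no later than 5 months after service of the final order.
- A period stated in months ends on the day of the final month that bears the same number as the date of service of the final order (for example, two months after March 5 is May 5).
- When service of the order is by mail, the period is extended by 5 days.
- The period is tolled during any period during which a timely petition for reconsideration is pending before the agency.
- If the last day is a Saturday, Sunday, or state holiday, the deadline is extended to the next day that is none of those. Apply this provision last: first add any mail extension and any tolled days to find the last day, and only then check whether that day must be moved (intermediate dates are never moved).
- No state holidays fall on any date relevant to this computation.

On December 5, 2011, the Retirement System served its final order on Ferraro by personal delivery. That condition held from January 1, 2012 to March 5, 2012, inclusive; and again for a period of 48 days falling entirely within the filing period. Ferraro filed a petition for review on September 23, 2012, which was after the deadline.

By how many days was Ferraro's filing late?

27 days

5 months after December 5, 2011 is May 5, 2012.
Service was not by mail, so no mail extension applies.
From January 1, 2012 through March 5, 2012 inclusive is 65 days; tolling adds 65 days: May 5, 2012 + 65 days = July 9, 2012.
Tolling adds 48 days: July 9, 2012 + 48 days = August 26, 2012.
August 26, 2012 is Sunday. The next qualifying day is August 27, 2012.
The deadline is August 27, 2012; from August 27, 2012 to September 23, 2012 is 27 days.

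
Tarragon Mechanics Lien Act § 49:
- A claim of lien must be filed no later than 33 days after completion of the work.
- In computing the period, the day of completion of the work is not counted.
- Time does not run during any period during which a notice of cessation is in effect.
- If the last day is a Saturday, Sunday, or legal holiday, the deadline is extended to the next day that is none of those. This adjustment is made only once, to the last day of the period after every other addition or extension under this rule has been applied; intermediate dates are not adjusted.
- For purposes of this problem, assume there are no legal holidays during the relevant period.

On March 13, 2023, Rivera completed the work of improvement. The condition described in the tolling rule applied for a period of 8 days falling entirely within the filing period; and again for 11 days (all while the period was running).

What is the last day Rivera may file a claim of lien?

33 days after March 13, 2023 is April 15, 2023.
Tolling adds 8 days: April 15, 2023 + 8 days = April 23, 2023.
Tolling adds 11 days: April 23, 2023 + 11 days = May 4, 2023.
May 4, 2023 is a Thursday and not a legal holiday, so no extension applies.

May 4, 2023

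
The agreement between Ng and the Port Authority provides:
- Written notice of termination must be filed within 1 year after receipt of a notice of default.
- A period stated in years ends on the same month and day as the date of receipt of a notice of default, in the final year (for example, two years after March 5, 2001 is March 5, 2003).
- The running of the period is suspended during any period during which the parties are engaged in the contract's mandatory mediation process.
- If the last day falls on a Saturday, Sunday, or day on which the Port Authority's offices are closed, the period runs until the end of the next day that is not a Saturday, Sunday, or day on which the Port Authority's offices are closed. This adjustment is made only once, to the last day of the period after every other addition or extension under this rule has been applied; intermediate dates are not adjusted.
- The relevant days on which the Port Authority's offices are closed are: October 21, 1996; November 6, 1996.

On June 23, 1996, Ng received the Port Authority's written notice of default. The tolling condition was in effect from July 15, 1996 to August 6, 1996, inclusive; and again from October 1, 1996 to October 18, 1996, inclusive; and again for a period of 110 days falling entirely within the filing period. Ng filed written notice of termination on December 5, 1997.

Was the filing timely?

1 year after June 23, 1996 is June 23, 1997.
From July 15, 1996 through August 6, 1996 inclusive is 23 days; tolling adds 23 days: June 23, 1997 + 23 days = July 16, 1997.
From October 1, 1996 through October 18, 1996 inclusive is 18 days; tolling adds 18 days: July 16, 1997 + 18 days = August 3, 1997.
Tolling adds 110 days: August 3, 1997 + 110 days = November 21, 1997.
November 21, 1997 is a Friday and not a day on which the Port Authority's offices are closed, so no extension applies.
The deadline is November 21, 1997; the filing on December 5, 1997 is after that date.

No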